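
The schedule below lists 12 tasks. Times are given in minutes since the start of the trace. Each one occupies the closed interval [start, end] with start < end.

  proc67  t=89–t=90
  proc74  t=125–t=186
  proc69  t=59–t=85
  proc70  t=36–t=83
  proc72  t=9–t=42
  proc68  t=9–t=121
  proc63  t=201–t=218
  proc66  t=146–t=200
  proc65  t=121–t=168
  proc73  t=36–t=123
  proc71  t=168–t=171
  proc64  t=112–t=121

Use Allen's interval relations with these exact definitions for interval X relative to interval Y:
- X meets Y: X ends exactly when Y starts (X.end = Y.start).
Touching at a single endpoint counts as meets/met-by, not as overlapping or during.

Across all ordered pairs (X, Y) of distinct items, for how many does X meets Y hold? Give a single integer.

3

Checking all 132 ordered pairs for relation 'meets'; matching pairs in alphabetical order:
(proc64, proc65): proc64 meets proc65 ✓
(proc65, proc71): proc65 meets proc71 ✓
(proc68, proc65): proc68 meets proc65 ✓
Count: 3.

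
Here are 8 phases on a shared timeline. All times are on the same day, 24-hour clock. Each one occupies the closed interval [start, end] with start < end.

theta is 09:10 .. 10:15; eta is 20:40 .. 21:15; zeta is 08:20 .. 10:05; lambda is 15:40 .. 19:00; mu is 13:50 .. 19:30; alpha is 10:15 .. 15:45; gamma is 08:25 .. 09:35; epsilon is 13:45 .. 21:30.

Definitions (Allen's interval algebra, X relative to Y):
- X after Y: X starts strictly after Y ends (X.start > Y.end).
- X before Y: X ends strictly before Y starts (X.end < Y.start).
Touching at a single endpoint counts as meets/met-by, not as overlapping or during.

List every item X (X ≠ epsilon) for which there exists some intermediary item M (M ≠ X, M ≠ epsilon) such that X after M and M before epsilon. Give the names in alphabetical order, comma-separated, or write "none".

alpha, eta, lambda, mu

Target epsilon = [13:45, 21:30].
Intermediaries M with M before epsilon: gamma, theta, zeta.
Via gamma — items with X after gamma: alpha, eta, lambda, mu.
Via theta — items with X after theta: eta, lambda, mu.
Via zeta — items with X after zeta: alpha, eta, lambda, mu.
Union: alpha, eta, lambda, mu.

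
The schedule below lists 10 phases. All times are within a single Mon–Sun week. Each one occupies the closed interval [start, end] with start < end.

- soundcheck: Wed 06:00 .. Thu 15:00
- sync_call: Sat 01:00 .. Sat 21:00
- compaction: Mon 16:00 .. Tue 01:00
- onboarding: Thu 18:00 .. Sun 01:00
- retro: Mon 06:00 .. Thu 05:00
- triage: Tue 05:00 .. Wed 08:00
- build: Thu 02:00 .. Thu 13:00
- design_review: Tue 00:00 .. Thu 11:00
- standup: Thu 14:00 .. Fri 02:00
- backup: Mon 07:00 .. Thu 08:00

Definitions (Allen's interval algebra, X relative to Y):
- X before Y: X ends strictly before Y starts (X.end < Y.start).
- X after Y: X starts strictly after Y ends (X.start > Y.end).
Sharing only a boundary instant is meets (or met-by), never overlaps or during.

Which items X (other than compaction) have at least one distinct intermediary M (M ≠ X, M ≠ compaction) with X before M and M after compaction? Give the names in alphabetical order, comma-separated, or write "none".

backup, build, design_review, retro, soundcheck, standup, triage

Target compaction = [Mon 16:00, Tue 01:00].
Intermediaries M with M after compaction: build, onboarding, soundcheck, standup, sync_call, triage.
Via build — items with X before build: triage.
Via onboarding — items with X before onboarding: backup, build, design_review, retro, soundcheck, triage.
Via soundcheck — items with X before soundcheck: none.
Via standup — items with X before standup: backup, build, design_review, retro, triage.
Via sync_call — items with X before sync_call: backup, build, design_review, retro, soundcheck, standup, triage.
Via triage — items with X before triage: none.
Union: backup, build, design_review, retro, soundcheck, standup, triage.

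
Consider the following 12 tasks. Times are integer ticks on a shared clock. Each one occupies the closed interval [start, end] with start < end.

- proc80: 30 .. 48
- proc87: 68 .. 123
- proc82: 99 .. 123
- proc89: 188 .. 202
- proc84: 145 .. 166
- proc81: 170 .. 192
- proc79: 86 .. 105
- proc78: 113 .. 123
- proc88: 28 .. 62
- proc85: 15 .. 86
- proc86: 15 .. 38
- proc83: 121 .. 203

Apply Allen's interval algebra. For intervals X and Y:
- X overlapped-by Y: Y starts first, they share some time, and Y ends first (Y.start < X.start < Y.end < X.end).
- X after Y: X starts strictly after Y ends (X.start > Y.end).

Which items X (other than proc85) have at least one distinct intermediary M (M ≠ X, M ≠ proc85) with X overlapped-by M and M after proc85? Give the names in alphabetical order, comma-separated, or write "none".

Target proc85 = [15, 86].
Intermediaries M with M after proc85: proc78, proc81, proc82, proc83, proc84, proc89.
Via proc78 — items with X overlapped-by proc78: proc83.
Via proc81 — items with X overlapped-by proc81: proc89.
Via proc82 — items with X overlapped-by proc82: proc83.
Via proc83 — items with X overlapped-by proc83: none.
Via proc84 — items with X overlapped-by proc84: none.
Via proc89 — items with X overlapped-by proc89: none.
Union: proc83, proc89.

proc83, proc89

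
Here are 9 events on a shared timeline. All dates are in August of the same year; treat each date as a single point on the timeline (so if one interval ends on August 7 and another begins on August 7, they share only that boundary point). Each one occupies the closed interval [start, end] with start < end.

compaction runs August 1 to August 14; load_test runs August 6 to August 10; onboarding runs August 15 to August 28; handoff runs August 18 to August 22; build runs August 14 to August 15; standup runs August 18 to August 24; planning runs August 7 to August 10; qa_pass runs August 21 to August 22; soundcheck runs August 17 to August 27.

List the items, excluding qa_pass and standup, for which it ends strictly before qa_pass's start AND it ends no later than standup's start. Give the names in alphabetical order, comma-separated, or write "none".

Conditions: its end is strictly before qa_pass's start (X.end < August 21) AND its end is no later than standup's start (X.end <= August 18).
build: end August 15 < August 21? ✓; end August 15 <= August 18? ✓ → yes.
compaction: end August 14 < August 21? ✓; end August 14 <= August 18? ✓ → yes.
handoff: end August 22 < August 21? ✗; end August 22 <= August 18? ✗ → no.
load_test: end August 10 < August 21? ✓; end August 10 <= August 18? ✓ → yes.
onboarding: end August 28 < August 21? ✗; end August 28 <= August 18? ✗ → no.
planning: end August 10 < August 21? ✓; end August 10 <= August 18? ✓ → yes.
soundcheck: end August 27 < August 21? ✗; end August 27 <= August 18? ✗ → no.
Result: build, compaction, load_test, planning.

build, compaction, load_test, planning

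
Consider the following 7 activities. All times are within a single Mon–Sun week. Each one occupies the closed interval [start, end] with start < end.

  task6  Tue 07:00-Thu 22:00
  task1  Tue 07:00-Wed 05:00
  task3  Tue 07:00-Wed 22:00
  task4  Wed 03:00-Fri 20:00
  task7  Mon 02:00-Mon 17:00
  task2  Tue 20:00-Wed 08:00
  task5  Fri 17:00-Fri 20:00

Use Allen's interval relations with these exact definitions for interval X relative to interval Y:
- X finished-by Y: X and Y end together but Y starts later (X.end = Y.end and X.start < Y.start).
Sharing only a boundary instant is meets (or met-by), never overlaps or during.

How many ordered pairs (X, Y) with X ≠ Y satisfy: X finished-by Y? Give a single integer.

Checking all 42 ordered pairs for relation 'finished-by'; matching pairs in alphabetical order:
(task4, task5): task4 finished-by task5 ✓
Count: 1.

1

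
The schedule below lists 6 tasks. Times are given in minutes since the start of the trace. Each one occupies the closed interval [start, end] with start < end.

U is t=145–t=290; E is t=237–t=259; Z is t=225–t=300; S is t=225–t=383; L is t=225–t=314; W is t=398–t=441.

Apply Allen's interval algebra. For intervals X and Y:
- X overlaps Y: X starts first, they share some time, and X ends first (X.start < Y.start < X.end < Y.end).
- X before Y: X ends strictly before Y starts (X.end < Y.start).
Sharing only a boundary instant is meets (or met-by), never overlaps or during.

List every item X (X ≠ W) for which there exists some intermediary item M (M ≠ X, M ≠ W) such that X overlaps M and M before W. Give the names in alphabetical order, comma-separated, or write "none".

U

Target W = [t=398, t=441].
Intermediaries M with M before W: E, L, S, U, Z.
Via E — items with X overlaps E: none.
Via L — items with X overlaps L: U.
Via S — items with X overlaps S: U.
Via U — items with X overlaps U: none.
Via Z — items with X overlaps Z: U.
Union: U.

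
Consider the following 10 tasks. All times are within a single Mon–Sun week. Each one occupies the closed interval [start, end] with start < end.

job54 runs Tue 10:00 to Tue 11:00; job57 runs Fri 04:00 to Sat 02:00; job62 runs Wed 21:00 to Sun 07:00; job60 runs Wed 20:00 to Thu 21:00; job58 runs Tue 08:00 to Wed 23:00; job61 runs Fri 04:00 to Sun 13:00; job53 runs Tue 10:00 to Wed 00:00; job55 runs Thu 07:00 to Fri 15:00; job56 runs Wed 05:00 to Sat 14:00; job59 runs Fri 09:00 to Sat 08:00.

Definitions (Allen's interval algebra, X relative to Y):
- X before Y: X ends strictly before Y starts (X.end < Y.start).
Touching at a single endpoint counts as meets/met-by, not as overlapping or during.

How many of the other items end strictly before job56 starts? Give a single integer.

2

Target job56 = [Wed 05:00, Sat 14:00].
job53 [Tue 10:00, Wed 00:00] → before → counts.
job54 [Tue 10:00, Tue 11:00] → before → counts.
job55 [Thu 07:00, Fri 15:00] → during → no.
job57 [Fri 04:00, Sat 02:00] → during → no.
job58 [Tue 08:00, Wed 23:00] → overlaps → no.
job59 [Fri 09:00, Sat 08:00] → during → no.
job60 [Wed 20:00, Thu 21:00] → during → no.
job61 [Fri 04:00, Sun 13:00] → overlapped-by → no.
job62 [Wed 21:00, Sun 07:00] → overlapped-by → no.
Total: 2.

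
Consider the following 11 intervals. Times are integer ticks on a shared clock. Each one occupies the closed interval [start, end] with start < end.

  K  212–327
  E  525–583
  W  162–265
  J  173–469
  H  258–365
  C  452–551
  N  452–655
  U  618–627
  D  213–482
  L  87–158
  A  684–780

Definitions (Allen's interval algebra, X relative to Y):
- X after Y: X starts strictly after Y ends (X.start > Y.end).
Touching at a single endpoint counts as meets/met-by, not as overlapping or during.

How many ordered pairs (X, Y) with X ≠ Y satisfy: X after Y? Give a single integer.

Checking all 110 ordered pairs for relation 'after'; matching pairs in alphabetical order:
(A, C): A after C ✓
(A, D): A after D ✓
(A, E): A after E ✓
(A, H): A after H ✓
(A, J): A after J ✓
(A, K): A after K ✓
(A, L): A after L ✓
(A, N): A after N ✓
(A, U): A after U ✓
(A, W): A after W ✓
(C, H): C after H ✓
(C, K): C after K ✓
(C, L): C after L ✓
(C, W): C after W ✓
(D, L): D after L ✓
(E, D): E after D ✓
(E, H): E after H ✓
(E, J): E after J ✓
(E, K): E after K ✓
(E, L): E after L ✓
(E, W): E after W ✓
(H, L): H after L ✓
(J, L): J after L ✓
(K, L): K after L ✓
... plus 13 further pairs not listed.
Count: 37.

37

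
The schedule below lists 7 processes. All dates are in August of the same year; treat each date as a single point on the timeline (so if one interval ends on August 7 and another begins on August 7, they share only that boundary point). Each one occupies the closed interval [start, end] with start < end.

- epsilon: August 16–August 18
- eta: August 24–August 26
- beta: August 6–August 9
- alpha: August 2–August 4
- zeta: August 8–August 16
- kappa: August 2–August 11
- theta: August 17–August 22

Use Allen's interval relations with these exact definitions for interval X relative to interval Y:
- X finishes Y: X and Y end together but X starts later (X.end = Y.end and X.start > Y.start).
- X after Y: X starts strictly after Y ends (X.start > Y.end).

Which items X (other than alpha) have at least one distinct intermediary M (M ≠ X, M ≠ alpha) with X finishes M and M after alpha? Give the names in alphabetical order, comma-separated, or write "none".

Target alpha = [August 2, August 4].
Intermediaries M with M after alpha: beta, epsilon, eta, theta, zeta.
Via beta — items with X finishes beta: none.
Via epsilon — items with X finishes epsilon: none.
Via eta — items with X finishes eta: none.
Via theta — items with X finishes theta: none.
Via zeta — items with X finishes zeta: none.
Union: none.

none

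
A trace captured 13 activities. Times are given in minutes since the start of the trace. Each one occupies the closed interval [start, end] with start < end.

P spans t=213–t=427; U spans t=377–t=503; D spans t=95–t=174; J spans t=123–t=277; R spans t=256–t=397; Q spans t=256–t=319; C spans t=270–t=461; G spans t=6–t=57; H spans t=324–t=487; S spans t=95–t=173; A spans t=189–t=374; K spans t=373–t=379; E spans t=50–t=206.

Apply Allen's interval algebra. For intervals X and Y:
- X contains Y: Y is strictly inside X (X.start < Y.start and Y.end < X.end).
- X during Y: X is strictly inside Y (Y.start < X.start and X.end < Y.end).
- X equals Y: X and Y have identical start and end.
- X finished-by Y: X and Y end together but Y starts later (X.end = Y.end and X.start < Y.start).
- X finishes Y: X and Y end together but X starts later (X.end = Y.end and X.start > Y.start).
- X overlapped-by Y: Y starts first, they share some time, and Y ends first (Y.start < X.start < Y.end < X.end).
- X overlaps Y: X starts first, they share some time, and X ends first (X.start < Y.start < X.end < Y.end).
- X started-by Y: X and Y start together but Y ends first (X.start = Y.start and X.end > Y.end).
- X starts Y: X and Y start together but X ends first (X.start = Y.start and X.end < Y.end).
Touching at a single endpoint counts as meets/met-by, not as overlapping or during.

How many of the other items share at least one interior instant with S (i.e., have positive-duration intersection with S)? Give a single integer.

Target S = [t=95, t=173].
A [t=189, t=374] → after → no.
C [t=270, t=461] → after → no.
D [t=95, t=174] → started-by → counts.
E [t=50, t=206] → contains → counts.
G [t=6, t=57] → before → no.
H [t=324, t=487] → after → no.
J [t=123, t=277] → overlapped-by → counts.
K [t=373, t=379] → after → no.
P [t=213, t=427] → after → no.
Q [t=256, t=319] → after → no.
R [t=256, t=397] → after → no.
U [t=377, t=503] → after → no.
Total: 3.

3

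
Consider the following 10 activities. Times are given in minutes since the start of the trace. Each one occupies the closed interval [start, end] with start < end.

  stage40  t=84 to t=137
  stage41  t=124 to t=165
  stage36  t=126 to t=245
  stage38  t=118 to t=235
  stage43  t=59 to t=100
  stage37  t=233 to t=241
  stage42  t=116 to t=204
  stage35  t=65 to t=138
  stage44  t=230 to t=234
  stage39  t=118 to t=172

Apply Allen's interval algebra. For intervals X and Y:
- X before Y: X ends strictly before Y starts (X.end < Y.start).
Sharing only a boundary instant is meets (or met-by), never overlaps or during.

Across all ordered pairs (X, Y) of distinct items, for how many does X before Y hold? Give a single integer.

17

Checking all 90 ordered pairs for relation 'before'; matching pairs in alphabetical order:
(stage35, stage37): stage35 before stage37 ✓
(stage35, stage44): stage35 before stage44 ✓
(stage39, stage37): stage39 before stage37 ✓
(stage39, stage44): stage39 before stage44 ✓
(stage40, stage37): stage40 before stage37 ✓
(stage40, stage44): stage40 before stage44 ✓
(stage41, stage37): stage41 before stage37 ✓
(stage41, stage44): stage41 before stage44 ✓
(stage42, stage37): stage42 before stage37 ✓
(stage42, stage44): stage42 before stage44 ✓
(stage43, stage36): stage43 before stage36 ✓
(stage43, stage37): stage43 before stage37 ✓
(stage43, stage38): stage43 before stage38 ✓
(stage43, stage39): stage43 before stage39 ✓
(stage43, stage41): stage43 before stage41 ✓
(stage43, stage42): stage43 before stage42 ✓
(stage43, stage44): stage43 before stage44 ✓
Count: 17.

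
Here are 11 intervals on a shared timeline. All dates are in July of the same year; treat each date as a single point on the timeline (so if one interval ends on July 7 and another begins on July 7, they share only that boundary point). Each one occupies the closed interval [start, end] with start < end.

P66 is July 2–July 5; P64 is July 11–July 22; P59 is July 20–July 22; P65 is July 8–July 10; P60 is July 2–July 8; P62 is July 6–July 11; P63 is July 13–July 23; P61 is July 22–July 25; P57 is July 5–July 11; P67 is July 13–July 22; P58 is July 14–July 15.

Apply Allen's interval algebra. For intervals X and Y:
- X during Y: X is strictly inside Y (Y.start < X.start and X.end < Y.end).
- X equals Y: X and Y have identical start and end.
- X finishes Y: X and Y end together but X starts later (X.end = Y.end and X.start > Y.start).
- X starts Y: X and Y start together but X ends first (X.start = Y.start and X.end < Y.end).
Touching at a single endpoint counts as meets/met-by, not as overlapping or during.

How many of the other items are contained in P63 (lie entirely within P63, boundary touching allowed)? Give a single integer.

Target P63 = [July 13, July 23].
P57 [July 5, July 11] → before → no.
P58 [July 14, July 15] → during → counts.
P59 [July 20, July 22] → during → counts.
P60 [July 2, July 8] → before → no.
P61 [July 22, July 25] → overlapped-by → no.
P62 [July 6, July 11] → before → no.
P64 [July 11, July 22] → overlaps → no.
P65 [July 8, July 10] → before → no.
P66 [July 2, July 5] → before → no.
P67 [July 13, July 22] → starts → counts.
Total: 3.

3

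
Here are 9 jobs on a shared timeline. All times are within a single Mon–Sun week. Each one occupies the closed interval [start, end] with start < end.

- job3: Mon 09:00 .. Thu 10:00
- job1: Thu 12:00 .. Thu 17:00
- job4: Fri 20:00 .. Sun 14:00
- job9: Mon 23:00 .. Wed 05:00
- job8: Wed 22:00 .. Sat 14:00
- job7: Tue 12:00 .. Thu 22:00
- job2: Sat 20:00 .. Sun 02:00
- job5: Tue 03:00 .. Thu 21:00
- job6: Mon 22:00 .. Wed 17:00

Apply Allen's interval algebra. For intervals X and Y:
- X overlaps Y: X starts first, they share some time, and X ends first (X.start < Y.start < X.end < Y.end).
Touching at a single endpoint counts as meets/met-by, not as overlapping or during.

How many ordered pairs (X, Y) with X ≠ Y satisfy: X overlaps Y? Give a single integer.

Checking all 72 ordered pairs for relation 'overlaps'; matching pairs in alphabetical order:
(job3, job5): job3 overlaps job5 ✓
(job3, job7): job3 overlaps job7 ✓
(job3, job8): job3 overlaps job8 ✓
(job5, job7): job5 overlaps job7 ✓
(job5, job8): job5 overlaps job8 ✓
(job6, job5): job6 overlaps job5 ✓
(job6, job7): job6 overlaps job7 ✓
(job7, job8): job7 overlaps job8 ✓
(job8, job4): job8 overlaps job4 ✓
(job9, job5): job9 overlaps job5 ✓
(job9, job7): job9 overlaps job7 ✓
Count: 11.

11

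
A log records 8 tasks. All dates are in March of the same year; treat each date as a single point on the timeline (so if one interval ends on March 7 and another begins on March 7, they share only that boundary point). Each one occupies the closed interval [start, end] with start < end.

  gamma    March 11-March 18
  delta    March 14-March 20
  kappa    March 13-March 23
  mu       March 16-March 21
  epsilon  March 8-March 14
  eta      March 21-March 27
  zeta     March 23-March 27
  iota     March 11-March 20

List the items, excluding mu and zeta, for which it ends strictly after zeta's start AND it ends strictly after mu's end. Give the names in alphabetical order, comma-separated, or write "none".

Conditions: its end is strictly after zeta's start (X.end > March 23) AND its end is strictly after mu's end (X.end > March 21).
delta: end March 20 > March 23? ✗; end March 20 > March 21? ✗ → no.
epsilon: end March 14 > March 23? ✗; end March 14 > March 21? ✗ → no.
eta: end March 27 > March 23? ✓; end March 27 > March 21? ✓ → yes.
gamma: end March 18 > March 23? ✗; end March 18 > March 21? ✗ → no.
iota: end March 20 > March 23? ✗; end March 20 > March 21? ✗ → no.
kappa: end March 23 > March 23? ✗; end March 23 > March 21? ✓ → no.
Result: eta.

eta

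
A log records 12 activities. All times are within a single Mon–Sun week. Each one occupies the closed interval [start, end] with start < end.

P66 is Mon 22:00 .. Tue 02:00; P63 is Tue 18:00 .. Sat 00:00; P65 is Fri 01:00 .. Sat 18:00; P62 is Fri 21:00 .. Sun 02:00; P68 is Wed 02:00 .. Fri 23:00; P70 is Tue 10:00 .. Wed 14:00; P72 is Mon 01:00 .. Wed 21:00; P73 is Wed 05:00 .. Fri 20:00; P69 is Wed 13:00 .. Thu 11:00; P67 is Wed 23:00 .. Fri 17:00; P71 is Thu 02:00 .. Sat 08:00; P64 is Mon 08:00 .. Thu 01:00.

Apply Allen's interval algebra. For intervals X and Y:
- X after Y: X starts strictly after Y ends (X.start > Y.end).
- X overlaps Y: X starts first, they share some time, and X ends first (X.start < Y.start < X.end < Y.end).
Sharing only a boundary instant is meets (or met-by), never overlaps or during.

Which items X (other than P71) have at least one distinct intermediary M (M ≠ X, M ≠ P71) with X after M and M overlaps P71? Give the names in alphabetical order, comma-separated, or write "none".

Target P71 = [Thu 02:00, Sat 08:00].
Intermediaries M with M overlaps P71: P63, P67, P68, P69, P73.
Via P63 — items with X after P63: none.
Via P67 — items with X after P67: P62.
Via P68 — items with X after P68: none.
Via P69 — items with X after P69: P62, P65.
Via P73 — items with X after P73: P62.
Union: P62, P65.

P62, P65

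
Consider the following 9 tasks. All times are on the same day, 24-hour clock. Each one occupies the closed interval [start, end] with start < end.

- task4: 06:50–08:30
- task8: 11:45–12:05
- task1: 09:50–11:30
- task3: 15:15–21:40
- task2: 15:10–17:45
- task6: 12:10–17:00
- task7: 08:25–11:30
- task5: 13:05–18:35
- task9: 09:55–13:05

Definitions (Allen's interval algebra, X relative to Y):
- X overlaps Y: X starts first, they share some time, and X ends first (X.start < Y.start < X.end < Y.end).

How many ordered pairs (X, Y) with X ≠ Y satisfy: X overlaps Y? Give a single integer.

9

Checking all 72 ordered pairs for relation 'overlaps'; matching pairs in alphabetical order:
(task1, task9): task1 overlaps task9 ✓
(task2, task3): task2 overlaps task3 ✓
(task4, task7): task4 overlaps task7 ✓
(task5, task3): task5 overlaps task3 ✓
(task6, task2): task6 overlaps task2 ✓
(task6, task3): task6 overlaps task3 ✓
(task6, task5): task6 overlaps task5 ✓
(task7, task9): task7 overlaps task9 ✓
(task9, task6): task9 overlaps task6 ✓
Count: 9.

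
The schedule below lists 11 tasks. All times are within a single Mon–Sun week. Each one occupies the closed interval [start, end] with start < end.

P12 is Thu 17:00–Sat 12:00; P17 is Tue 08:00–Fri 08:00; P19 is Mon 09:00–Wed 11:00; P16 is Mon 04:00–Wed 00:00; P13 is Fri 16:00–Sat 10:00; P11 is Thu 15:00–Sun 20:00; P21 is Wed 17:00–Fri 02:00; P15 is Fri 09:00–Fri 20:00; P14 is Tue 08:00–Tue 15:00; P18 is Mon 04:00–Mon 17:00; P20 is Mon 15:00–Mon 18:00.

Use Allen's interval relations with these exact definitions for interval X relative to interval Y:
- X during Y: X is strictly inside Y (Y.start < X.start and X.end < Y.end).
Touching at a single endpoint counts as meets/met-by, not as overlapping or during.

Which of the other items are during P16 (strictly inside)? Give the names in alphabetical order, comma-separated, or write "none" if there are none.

P14, P20

Target P16 = [Mon 04:00, Wed 00:00].
P11 [Thu 15:00, Sun 20:00] → after → no.
P12 [Thu 17:00, Sat 12:00] → after → no.
P13 [Fri 16:00, Sat 10:00] → after → no.
P14 [Tue 08:00, Tue 15:00] → during → yes.
P15 [Fri 09:00, Fri 20:00] → after → no.
P17 [Tue 08:00, Fri 08:00] → overlapped-by → no.
P18 [Mon 04:00, Mon 17:00] → starts → no.
P19 [Mon 09:00, Wed 11:00] → overlapped-by → no.
P20 [Mon 15:00, Mon 18:00] → during → yes.
P21 [Wed 17:00, Fri 02:00] → after → no.
Result: P14, P20.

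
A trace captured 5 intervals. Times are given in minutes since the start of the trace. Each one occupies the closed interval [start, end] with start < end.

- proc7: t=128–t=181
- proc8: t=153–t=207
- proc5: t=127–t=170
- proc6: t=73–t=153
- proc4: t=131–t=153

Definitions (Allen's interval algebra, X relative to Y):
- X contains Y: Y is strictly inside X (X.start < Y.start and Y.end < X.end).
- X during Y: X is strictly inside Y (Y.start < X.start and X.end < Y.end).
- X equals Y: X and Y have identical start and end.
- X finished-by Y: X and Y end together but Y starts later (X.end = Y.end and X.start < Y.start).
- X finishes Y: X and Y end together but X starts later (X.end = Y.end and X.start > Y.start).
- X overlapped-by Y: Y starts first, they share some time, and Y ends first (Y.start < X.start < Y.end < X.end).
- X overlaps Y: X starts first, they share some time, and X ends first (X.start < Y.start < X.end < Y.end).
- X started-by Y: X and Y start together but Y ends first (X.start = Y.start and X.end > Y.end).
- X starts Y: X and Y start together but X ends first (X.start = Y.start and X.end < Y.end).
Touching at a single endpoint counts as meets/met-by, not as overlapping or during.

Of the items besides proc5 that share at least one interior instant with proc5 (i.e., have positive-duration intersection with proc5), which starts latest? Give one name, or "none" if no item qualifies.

Target proc5 = [t=127, t=170].
proc4 [t=131, t=153] → during → candidate.
proc6 [t=73, t=153] → overlaps → candidate.
proc7 [t=128, t=181] → overlapped-by → candidate.
proc8 [t=153, t=207] → overlapped-by → candidate.
Among candidates, latest start is t=153 → proc8.

proc8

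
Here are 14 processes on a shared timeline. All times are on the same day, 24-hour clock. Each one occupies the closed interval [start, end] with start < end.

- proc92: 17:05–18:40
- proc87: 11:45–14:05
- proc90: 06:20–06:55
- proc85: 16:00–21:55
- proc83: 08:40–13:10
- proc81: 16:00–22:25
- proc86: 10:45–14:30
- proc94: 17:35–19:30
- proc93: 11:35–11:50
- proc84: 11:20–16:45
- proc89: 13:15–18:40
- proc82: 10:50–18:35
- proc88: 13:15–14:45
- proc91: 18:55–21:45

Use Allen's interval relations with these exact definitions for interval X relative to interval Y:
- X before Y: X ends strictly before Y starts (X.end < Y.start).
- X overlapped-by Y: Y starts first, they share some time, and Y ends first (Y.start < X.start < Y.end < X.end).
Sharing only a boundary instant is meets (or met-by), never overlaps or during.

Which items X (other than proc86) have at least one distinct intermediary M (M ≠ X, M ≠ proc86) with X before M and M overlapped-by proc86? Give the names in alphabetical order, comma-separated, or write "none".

Target proc86 = [10:45, 14:30].
Intermediaries M with M overlapped-by proc86: proc82, proc84, proc88, proc89.
Via proc82 — items with X before proc82: proc90.
Via proc84 — items with X before proc84: proc90.
Via proc88 — items with X before proc88: proc83, proc90, proc93.
Via proc89 — items with X before proc89: proc83, proc90, proc93.
Union: proc83, proc90, proc93.

proc83, proc90, proc93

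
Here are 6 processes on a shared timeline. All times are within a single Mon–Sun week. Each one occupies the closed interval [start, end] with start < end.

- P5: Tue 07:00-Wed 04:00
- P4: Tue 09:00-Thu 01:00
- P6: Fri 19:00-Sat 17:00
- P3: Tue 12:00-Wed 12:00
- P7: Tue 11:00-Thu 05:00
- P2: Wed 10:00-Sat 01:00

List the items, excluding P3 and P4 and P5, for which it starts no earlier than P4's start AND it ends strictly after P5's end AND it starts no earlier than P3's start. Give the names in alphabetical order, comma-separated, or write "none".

P2, P6

Conditions: its start is no earlier than P4's start (X.start >= Tue 09:00) AND its end is strictly after P5's end (X.end > Wed 04:00) AND its start is no earlier than P3's start (X.start >= Tue 12:00).
P2: start Wed 10:00 >= Tue 09:00? ✓; end Sat 01:00 > Wed 04:00? ✓; start Wed 10:00 >= Tue 12:00? ✓ → yes.
P6: start Fri 19:00 >= Tue 09:00? ✓; end Sat 17:00 > Wed 04:00? ✓; start Fri 19:00 >= Tue 12:00? ✓ → yes.
P7: start Tue 11:00 >= Tue 09:00? ✓; end Thu 05:00 > Wed 04:00? ✓; start Tue 11:00 >= Tue 12:00? ✗ → no.
Result: P2, P6.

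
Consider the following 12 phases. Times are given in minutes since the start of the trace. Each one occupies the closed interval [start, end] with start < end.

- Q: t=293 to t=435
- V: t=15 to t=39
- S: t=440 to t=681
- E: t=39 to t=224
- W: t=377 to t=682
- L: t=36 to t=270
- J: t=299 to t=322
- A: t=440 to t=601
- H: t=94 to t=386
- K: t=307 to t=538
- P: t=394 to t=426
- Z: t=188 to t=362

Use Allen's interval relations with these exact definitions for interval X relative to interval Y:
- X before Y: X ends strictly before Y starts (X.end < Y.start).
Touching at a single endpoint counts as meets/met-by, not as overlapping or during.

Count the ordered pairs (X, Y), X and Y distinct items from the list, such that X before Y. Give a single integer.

38

Checking all 132 ordered pairs for relation 'before'; matching pairs in alphabetical order:
(E, A): E before A ✓
(E, J): E before J ✓
(E, K): E before K ✓
(E, P): E before P ✓
(E, Q): E before Q ✓
(E, S): E before S ✓
(E, W): E before W ✓
(H, A): H before A ✓
(H, P): H before P ✓
(H, S): H before S ✓
(J, A): J before A ✓
(J, P): J before P ✓
(J, S): J before S ✓
(J, W): J before W ✓
(L, A): L before A ✓
(L, J): L before J ✓
(L, K): L before K ✓
(L, P): L before P ✓
(L, Q): L before Q ✓
(L, S): L before S ✓
(L, W): L before W ✓
(P, A): P before A ✓
(P, S): P before S ✓
(Q, A): Q before A ✓
... plus 14 further pairs not listed.
Count: 38.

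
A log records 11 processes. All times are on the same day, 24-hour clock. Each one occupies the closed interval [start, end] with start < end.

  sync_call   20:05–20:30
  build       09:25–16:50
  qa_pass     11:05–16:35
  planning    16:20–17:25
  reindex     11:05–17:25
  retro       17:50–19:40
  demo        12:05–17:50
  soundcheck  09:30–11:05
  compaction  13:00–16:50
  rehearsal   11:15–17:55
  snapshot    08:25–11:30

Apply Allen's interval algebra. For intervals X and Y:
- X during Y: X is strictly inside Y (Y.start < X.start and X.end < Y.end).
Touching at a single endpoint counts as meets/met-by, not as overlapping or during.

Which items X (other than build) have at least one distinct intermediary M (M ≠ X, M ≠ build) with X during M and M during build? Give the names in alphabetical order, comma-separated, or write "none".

none

Target build = [09:25, 16:50].
Intermediaries M with M during build: qa_pass, soundcheck.
Via qa_pass — items with X during qa_pass: none.
Via soundcheck — items with X during soundcheck: none.
Union: none.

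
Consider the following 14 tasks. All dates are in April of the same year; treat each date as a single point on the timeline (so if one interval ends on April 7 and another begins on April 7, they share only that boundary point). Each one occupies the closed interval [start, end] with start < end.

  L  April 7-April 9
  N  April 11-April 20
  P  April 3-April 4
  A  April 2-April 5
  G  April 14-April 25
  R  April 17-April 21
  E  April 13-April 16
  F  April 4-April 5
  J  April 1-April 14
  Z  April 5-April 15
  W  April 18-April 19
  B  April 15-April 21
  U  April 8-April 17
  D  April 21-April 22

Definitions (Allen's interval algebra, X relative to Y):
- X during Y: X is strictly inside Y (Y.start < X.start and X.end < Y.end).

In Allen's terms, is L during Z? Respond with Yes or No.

L = [April 7, April 9], Z = [April 5, April 15].
Actual relation of L to Z: during.
Asked whether 'during' holds → Yes.

Yes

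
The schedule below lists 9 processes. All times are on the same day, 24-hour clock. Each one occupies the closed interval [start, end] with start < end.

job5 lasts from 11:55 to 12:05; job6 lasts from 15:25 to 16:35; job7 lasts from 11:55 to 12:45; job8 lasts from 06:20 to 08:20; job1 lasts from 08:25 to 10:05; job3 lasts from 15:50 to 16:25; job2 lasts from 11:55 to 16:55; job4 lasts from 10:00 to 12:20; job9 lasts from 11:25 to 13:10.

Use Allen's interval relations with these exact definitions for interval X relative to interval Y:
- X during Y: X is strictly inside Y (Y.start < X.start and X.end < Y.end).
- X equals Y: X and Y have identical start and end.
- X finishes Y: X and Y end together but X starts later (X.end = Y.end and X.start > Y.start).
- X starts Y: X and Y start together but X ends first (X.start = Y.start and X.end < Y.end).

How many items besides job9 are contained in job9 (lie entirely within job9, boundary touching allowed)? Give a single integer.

2

Target job9 = [11:25, 13:10].
job1 [08:25, 10:05] → before → no.
job2 [11:55, 16:55] → overlapped-by → no.
job3 [15:50, 16:25] → after → no.
job4 [10:00, 12:20] → overlaps → no.
job5 [11:55, 12:05] → during → counts.
job6 [15:25, 16:35] → after → no.
job7 [11:55, 12:45] → during → counts.
job8 [06:20, 08:20] → before → no.
Total: 2.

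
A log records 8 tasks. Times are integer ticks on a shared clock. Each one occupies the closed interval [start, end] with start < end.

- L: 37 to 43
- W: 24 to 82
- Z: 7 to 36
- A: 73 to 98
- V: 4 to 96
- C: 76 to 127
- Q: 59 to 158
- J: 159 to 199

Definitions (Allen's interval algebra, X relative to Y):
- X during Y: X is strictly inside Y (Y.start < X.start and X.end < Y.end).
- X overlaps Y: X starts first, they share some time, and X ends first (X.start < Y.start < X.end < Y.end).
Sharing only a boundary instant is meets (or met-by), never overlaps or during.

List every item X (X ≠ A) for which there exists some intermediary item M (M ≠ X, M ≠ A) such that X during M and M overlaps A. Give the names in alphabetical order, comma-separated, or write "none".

Target A = [73, 98].
Intermediaries M with M overlaps A: V, W.
Via V — items with X during V: L, W, Z.
Via W — items with X during W: L.
Union: L, W, Z.

L, W, Z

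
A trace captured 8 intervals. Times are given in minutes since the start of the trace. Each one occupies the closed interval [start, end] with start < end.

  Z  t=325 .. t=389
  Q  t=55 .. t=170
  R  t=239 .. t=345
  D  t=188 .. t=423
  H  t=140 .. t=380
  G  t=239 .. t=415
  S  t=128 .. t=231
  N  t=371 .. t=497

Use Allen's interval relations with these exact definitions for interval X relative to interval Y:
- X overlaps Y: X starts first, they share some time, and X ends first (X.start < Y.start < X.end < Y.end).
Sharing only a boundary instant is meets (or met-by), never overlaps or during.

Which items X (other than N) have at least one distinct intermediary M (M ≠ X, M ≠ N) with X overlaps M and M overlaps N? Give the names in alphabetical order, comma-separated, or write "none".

H, Q, R, S

Target N = [t=371, t=497].
Intermediaries M with M overlaps N: D, G, H, Z.
Via D — items with X overlaps D: H, S.
Via G — items with X overlaps G: H.
Via H — items with X overlaps H: Q, S.
Via Z — items with X overlaps Z: H, R.
Union: H, Q, R, S.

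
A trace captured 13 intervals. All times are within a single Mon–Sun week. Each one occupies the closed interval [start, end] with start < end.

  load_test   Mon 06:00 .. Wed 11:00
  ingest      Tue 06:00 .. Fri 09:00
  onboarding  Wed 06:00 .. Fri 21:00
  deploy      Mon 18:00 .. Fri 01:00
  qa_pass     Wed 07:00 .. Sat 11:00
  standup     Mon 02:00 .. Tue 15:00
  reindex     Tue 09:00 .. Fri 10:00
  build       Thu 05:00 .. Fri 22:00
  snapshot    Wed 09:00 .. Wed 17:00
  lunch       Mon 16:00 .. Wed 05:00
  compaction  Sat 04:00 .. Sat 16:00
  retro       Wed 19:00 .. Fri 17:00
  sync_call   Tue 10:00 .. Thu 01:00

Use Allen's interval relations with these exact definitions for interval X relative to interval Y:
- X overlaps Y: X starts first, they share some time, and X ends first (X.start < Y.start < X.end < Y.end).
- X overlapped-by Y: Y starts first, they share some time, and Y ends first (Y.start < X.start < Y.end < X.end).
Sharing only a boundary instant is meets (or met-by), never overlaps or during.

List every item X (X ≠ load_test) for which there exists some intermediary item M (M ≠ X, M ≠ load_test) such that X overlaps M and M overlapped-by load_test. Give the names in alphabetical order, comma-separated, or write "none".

deploy, ingest, lunch, onboarding, reindex, standup, sync_call

Target load_test = [Mon 06:00, Wed 11:00].
Intermediaries M with M overlapped-by load_test: deploy, ingest, onboarding, qa_pass, reindex, snapshot, sync_call.
Via deploy — items with X overlaps deploy: lunch, standup.
Via ingest — items with X overlaps ingest: deploy, lunch, standup.
Via onboarding — items with X overlaps onboarding: deploy, ingest, reindex, sync_call.
Via qa_pass — items with X overlaps qa_pass: deploy, ingest, onboarding, reindex, sync_call.
Via reindex — items with X overlaps reindex: deploy, ingest, lunch, standup.
Via snapshot — items with X overlaps snapshot: none.
Via sync_call — items with X overlaps sync_call: lunch, standup.
Union: deploy, ingest, lunch, onboarding, reindex, standup, sync_call.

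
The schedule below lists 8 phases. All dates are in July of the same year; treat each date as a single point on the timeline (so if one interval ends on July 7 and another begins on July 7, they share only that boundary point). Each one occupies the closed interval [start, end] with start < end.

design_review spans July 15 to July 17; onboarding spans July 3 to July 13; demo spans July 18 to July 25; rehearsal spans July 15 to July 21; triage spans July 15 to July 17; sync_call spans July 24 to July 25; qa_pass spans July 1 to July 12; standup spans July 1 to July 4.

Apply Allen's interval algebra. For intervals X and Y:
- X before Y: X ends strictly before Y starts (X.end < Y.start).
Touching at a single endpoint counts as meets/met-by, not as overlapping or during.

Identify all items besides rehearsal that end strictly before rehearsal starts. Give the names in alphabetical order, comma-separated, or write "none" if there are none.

Target rehearsal = [July 15, July 21].
demo [July 18, July 25] → overlapped-by → no.
design_review [July 15, July 17] → starts → no.
onboarding [July 3, July 13] → before → yes.
qa_pass [July 1, July 12] → before → yes.
standup [July 1, July 4] → before → yes.
sync_call [July 24, July 25] → after → no.
triage [July 15, July 17] → starts → no.
Result: onboarding, qa_pass, standup.

onboarding, qa_pass, standup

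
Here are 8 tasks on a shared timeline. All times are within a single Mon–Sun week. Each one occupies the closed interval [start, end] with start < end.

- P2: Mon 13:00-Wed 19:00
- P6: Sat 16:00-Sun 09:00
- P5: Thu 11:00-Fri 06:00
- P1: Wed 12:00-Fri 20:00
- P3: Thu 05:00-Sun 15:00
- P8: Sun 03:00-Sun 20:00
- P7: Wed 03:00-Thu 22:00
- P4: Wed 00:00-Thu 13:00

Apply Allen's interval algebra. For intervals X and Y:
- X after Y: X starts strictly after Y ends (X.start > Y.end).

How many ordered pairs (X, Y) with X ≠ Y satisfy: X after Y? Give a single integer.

Checking all 56 ordered pairs for relation 'after'; matching pairs in alphabetical order:
(P3, P2): P3 after P2 ✓
(P5, P2): P5 after P2 ✓
(P6, P1): P6 after P1 ✓
(P6, P2): P6 after P2 ✓
(P6, P4): P6 after P4 ✓
(P6, P5): P6 after P5 ✓
(P6, P7): P6 after P7 ✓
(P8, P1): P8 after P1 ✓
(P8, P2): P8 after P2 ✓
(P8, P4): P8 after P4 ✓
(P8, P5): P8 after P5 ✓
(P8, P7): P8 after P7 ✓
Count: 12.

12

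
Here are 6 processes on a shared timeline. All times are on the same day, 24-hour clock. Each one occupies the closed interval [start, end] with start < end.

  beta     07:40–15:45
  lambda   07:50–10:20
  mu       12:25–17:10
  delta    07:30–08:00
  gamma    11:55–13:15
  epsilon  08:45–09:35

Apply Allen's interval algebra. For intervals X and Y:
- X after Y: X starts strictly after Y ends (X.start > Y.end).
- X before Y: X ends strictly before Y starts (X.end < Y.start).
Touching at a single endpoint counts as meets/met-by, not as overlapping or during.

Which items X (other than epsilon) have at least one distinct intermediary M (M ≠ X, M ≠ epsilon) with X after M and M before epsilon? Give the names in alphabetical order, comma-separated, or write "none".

gamma, mu

Target epsilon = [08:45, 09:35].
Intermediaries M with M before epsilon: delta.
Via delta — items with X after delta: gamma, mu.
Union: gamma, mu.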